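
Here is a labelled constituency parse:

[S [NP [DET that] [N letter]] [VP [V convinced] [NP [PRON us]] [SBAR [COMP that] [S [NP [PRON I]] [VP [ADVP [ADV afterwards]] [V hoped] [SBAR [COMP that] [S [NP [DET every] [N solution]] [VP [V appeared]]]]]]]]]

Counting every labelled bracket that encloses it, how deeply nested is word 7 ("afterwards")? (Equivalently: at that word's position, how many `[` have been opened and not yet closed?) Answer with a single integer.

Path from the root down to the word: S → VP → SBAR → S → VP → ADVP → ADV. That is 7 enclosing brackets.

7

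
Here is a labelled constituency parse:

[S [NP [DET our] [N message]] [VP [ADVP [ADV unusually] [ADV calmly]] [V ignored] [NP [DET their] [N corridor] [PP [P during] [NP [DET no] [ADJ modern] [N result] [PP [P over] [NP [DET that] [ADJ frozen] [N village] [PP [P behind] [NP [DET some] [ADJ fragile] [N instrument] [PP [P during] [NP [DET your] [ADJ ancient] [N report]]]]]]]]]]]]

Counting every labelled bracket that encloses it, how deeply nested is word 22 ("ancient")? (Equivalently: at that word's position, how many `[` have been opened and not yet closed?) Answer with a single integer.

12

The word sits inside ADJ, which is inside NP, inside PP, inside NP, inside PP, inside NP, inside PP, inside NP, inside PP, inside NP, inside VP, inside S — 12 brackets in all.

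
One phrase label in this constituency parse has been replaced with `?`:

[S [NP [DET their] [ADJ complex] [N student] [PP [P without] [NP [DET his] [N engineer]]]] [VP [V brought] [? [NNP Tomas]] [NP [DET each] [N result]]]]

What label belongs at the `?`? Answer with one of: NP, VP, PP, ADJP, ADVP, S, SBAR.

The `?` node immediately contains: NNP 'Tomas'. That is the internal structure of a noun phrase, so the label is NP.

NP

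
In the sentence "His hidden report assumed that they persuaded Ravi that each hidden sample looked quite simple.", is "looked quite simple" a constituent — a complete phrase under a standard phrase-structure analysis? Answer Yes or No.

The sequence corresponds to a single VP node — the verb phrase "looked quite simple".

Yes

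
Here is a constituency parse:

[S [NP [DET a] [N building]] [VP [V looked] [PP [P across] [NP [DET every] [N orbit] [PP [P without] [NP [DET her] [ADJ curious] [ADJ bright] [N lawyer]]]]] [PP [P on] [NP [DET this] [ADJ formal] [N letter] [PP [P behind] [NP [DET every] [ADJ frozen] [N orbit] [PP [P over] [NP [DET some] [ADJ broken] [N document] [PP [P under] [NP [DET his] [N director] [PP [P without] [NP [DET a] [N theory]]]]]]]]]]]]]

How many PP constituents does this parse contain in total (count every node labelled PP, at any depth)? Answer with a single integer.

Listing each PP by its span: [PP across every orbit without her curious bright lawyer]; [PP without her curious bright lawyer]; [PP on this formal letter behind every frozen orbit over some broken document under his director without a theory]; [PP behind every frozen orbit over some broken document under his director without a theory]; [PP over some broken document under his director without a theory]; [PP under his director without a theory] … — that makes 7.

7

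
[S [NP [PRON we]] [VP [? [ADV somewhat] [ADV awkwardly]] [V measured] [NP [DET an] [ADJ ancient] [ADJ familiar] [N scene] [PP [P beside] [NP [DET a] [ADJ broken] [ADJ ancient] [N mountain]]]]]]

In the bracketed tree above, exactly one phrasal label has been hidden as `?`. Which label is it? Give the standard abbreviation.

ADVP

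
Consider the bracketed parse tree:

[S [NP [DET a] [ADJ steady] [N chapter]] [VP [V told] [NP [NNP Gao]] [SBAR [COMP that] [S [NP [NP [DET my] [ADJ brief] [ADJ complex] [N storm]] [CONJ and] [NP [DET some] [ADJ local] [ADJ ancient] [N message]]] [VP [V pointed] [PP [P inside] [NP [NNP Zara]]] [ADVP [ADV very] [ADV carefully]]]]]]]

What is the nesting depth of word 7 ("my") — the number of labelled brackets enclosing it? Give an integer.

7

Counting open brackets not yet closed at "my": [S [VP [SBAR [S [NP [NP [DET = 7.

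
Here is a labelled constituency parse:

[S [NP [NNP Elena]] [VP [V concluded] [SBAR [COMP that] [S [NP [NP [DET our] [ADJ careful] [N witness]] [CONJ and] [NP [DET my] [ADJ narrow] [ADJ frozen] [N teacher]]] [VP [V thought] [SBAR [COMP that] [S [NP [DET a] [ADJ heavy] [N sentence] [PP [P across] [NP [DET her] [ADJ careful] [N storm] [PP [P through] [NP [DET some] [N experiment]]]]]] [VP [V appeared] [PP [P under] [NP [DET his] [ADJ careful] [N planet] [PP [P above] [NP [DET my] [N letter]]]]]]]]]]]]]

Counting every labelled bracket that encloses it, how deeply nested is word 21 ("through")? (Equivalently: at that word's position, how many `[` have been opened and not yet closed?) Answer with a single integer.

12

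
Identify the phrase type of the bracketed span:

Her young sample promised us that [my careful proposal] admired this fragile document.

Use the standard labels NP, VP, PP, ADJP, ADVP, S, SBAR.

The bracketed span "my careful proposal" is headed by "proposal", making it a noun phrase (NP).

NP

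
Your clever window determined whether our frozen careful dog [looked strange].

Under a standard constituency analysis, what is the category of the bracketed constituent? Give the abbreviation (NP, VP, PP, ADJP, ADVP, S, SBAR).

VP

The bracketed span "looked strange" is headed by "looked", making it a verb phrase (VP).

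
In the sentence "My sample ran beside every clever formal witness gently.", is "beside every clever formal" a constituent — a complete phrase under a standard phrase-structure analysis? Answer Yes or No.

No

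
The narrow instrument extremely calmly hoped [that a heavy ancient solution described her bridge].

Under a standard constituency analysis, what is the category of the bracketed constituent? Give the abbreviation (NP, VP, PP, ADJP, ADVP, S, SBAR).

SBAR

"that" is the head of the bracketed span, so the span is a subordinate clause: SBAR.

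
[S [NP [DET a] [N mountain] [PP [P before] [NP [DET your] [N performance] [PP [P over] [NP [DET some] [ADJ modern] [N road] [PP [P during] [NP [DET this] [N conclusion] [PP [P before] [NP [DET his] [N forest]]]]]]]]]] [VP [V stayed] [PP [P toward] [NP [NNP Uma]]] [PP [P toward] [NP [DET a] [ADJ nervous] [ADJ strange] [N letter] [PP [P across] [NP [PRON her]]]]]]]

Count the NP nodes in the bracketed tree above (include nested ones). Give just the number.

Scanning left to right, an opening `[NP` appears at word positions 1, 4, 7, 11, 14, 18, 20, 25 — 8 in total.

8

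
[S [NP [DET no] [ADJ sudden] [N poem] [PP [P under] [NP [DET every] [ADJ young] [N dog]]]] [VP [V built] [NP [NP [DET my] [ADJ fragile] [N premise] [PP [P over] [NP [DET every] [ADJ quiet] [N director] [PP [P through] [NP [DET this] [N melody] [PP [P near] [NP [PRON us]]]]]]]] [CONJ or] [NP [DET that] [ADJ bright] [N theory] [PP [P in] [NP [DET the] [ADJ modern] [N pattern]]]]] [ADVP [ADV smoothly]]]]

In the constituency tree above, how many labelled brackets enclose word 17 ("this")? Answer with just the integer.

9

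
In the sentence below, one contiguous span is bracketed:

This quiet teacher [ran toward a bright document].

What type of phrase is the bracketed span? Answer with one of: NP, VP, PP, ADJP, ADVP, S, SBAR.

The span is built around the verb "ran" — a verb phrase (VP).

VP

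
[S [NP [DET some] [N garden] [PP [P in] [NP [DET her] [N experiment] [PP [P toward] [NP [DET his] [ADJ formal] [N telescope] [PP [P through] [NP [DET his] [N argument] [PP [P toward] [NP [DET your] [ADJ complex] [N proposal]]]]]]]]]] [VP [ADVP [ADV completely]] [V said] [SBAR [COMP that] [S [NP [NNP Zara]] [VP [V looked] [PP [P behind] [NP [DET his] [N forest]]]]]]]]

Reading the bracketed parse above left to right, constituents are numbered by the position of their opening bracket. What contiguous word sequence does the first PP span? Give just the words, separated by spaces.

in her experiment toward his formal telescope through his argument toward your complex proposal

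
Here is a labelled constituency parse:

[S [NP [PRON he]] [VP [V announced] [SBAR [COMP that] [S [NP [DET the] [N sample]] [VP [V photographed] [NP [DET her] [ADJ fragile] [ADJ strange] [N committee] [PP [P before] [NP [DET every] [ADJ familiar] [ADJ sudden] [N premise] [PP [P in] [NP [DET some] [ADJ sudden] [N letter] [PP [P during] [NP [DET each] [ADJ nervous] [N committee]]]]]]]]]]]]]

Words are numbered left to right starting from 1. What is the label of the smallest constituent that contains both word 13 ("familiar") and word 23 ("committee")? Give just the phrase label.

Word 13 lies under S → VP → SBAR → S → VP → NP → PP → NP → ADJ; word 23 lies under S → VP → SBAR → S → VP → NP → PP → NP → PP → NP → PP → NP → N. The lowest shared node is the NP.

NP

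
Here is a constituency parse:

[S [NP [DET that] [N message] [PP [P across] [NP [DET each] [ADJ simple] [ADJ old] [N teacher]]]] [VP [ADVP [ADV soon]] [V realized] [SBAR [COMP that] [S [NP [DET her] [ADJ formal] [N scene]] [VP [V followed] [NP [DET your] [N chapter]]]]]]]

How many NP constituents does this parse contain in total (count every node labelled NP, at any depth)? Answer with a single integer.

Listing each NP by its span: [NP that message across each simple old teacher]; [NP each simple old teacher]; [NP her formal scene]; [NP your chapter] — that makes 4.

4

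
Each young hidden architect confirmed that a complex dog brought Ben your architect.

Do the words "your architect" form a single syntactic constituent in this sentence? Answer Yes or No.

Yes

These words form the whole noun phrase headed by "architect", so yes — one constituent.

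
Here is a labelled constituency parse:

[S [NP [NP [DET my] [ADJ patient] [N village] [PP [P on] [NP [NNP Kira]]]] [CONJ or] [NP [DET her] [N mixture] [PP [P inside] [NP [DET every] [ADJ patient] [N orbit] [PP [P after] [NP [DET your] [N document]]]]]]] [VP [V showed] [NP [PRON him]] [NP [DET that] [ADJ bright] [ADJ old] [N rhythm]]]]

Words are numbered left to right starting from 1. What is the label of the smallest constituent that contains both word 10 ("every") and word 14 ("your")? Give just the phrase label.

NP

The smallest bracket enclosing both words is [NP every patient orbit after your document], so the label is NP.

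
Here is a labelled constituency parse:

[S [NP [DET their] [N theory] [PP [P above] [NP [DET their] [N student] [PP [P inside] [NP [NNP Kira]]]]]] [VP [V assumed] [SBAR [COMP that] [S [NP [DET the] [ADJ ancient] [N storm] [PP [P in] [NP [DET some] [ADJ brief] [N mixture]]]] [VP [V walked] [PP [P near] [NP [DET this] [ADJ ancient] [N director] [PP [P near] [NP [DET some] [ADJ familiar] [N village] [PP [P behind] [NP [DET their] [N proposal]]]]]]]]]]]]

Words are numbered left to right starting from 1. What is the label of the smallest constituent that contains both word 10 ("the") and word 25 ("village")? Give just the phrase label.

Word 10 lies under S → VP → SBAR → S → NP → DET; word 25 lies under S → VP → SBAR → S → VP → PP → NP → PP → NP → N. The lowest shared node is the S.

S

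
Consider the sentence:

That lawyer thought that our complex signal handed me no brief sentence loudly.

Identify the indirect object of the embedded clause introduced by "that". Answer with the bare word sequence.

me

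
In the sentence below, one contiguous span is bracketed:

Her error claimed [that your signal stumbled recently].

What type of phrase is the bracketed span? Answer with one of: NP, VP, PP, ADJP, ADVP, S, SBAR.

SBAR

The span is built around the complementizer "that" — a subordinate clause (SBAR).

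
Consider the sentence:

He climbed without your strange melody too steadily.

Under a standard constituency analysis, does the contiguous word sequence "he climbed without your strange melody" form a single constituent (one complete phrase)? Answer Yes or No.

"he" belongs to the noun phrase "he" while "melody" belongs to the verb phrase "climbed without your strange melody too steadily"; a span that runs across that boundary is not a single phrase.

No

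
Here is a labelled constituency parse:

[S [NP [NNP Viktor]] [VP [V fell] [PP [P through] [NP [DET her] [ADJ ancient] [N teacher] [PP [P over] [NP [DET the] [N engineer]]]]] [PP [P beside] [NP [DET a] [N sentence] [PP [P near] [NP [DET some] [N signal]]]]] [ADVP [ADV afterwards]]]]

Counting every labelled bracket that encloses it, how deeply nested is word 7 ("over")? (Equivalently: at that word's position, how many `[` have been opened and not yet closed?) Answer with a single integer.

6

Counting open brackets not yet closed at "over": [S [VP [PP [NP [PP [P = 6.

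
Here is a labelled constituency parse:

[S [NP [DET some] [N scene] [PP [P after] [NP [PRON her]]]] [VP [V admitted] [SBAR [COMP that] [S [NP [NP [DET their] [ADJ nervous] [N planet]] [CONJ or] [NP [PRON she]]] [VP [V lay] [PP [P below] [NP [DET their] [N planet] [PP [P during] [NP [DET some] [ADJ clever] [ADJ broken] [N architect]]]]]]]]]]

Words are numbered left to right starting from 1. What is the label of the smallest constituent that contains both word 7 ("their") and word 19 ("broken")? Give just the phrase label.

The smallest bracket enclosing both words is [S their nervous planet or she lay below their planet during some clever broken architect], so the label is S.

S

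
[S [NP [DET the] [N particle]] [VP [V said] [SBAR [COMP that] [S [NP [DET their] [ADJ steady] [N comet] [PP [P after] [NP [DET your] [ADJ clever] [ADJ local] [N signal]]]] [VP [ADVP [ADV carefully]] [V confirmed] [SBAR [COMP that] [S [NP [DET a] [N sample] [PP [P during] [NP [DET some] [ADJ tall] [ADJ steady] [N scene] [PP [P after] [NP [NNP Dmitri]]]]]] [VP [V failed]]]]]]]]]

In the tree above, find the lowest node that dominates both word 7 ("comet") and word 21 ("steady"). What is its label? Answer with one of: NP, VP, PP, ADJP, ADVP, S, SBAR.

S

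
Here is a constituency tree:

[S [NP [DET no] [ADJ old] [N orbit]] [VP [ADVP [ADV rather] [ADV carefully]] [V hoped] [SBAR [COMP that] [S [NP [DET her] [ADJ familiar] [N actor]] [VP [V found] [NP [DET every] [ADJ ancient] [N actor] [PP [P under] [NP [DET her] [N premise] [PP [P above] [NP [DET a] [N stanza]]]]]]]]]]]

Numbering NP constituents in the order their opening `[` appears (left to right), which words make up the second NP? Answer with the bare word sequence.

The NP opening brackets appear, in order, over: "no old orbit"; "her familiar actor"; "every ancient actor under her premise above a stanza"; "her premise above a stanza"; "a stanza". The second one spans "her familiar actor".

her familiar actor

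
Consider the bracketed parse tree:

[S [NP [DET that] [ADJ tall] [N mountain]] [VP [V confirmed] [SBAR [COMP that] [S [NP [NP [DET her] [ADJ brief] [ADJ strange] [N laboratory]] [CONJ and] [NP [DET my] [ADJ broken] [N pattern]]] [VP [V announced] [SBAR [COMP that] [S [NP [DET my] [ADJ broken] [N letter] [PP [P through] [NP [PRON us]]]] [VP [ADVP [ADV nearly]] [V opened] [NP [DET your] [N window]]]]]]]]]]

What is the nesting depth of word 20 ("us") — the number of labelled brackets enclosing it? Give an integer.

Counting open brackets not yet closed at "us": [S [VP [SBAR [S [VP [SBAR [S [NP [PP [NP [PRON = 11.

11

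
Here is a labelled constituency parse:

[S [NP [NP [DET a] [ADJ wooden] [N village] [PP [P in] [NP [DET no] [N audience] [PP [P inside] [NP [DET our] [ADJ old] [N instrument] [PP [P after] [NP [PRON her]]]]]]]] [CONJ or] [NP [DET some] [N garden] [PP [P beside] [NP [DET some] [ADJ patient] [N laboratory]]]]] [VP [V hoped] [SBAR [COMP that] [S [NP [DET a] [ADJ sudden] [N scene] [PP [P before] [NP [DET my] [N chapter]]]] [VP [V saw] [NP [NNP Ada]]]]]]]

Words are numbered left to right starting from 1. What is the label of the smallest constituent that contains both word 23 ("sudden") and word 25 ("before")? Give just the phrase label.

NP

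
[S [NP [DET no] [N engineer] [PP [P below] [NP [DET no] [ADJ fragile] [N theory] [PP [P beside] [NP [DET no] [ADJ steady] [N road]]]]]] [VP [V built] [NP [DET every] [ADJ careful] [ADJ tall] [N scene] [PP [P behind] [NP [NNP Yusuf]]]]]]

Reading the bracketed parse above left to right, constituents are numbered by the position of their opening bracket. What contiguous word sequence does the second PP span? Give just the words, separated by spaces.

beside no steady road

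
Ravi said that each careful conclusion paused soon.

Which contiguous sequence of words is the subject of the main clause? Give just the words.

Ravi

The subject of the main clause is the NP immediately before the verb "said": "Ravi".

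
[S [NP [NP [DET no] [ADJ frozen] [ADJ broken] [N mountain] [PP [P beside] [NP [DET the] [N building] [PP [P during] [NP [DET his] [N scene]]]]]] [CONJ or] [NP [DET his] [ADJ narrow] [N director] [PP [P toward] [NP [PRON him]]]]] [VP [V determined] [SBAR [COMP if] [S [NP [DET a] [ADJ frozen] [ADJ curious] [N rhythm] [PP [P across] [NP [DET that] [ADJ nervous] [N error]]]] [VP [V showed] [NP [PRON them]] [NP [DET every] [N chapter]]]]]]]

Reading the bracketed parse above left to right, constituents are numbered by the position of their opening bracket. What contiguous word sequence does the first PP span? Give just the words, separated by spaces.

beside the building during his scene

Opening `[PP` markers occur at word positions 5, 8, 15, 23; the first of these opens the constituent [PP beside the building during his scene].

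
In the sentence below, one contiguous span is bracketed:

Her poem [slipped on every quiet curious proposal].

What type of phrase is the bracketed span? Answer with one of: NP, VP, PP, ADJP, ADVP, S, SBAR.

VP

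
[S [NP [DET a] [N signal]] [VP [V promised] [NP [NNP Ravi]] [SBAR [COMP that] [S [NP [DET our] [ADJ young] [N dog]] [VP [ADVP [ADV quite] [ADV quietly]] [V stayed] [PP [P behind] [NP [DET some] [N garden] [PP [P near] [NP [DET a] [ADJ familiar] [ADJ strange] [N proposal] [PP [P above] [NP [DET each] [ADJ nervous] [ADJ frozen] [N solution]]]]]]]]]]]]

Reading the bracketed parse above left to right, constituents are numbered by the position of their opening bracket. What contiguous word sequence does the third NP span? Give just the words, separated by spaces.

In left-to-right order the NP constituents are "a signal"; "Ravi"; "our young dog"; "some garden near a familiar strange proposal above each nervous frozen solution"; "a familiar strange proposal above each nervous frozen solution"; "each nervous frozen solution". Number 3 is "our young dog".

our young dog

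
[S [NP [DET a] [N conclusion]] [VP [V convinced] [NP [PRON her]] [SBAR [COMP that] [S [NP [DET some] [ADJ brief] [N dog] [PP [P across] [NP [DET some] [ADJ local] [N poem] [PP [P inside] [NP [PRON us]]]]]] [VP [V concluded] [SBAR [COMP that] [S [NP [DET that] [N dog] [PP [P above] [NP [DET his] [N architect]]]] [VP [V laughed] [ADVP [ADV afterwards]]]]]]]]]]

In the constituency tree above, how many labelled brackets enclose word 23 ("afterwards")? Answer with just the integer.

10

The word sits inside ADV, which is inside ADVP, inside VP, inside S, inside SBAR, inside VP, inside S, inside SBAR, inside VP, inside S — 10 brackets in all.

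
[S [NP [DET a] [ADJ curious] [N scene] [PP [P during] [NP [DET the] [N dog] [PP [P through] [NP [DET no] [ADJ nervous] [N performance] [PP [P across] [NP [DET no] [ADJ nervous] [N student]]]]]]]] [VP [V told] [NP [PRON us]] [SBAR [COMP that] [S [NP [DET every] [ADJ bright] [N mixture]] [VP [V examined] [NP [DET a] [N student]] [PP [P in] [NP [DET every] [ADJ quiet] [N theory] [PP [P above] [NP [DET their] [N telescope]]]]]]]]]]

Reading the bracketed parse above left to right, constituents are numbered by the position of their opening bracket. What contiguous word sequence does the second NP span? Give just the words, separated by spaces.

the dog through no nervous performance across no nervous student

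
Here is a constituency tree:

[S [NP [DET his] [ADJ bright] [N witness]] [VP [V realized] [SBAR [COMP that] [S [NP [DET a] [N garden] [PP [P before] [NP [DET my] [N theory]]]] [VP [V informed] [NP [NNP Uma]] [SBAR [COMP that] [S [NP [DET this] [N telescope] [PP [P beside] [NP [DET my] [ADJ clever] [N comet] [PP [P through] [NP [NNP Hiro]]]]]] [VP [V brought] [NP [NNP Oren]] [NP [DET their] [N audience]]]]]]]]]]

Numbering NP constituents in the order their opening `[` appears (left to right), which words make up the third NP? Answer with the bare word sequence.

The NP opening brackets appear, in order, over: "his bright witness"; "a garden before my theory"; "my theory"; "Uma"; "this telescope beside my clever comet through Hiro"; "my clever comet through Hiro"; "Hiro"; "Oren"; "their audience". The third one spans "my theory".

my theory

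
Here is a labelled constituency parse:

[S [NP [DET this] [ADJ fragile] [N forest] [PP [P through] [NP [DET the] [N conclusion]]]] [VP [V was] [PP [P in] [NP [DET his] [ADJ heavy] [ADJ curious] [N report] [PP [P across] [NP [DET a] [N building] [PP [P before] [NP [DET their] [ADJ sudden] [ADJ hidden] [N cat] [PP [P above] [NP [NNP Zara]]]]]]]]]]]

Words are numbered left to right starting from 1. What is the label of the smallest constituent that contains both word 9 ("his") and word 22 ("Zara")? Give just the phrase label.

NP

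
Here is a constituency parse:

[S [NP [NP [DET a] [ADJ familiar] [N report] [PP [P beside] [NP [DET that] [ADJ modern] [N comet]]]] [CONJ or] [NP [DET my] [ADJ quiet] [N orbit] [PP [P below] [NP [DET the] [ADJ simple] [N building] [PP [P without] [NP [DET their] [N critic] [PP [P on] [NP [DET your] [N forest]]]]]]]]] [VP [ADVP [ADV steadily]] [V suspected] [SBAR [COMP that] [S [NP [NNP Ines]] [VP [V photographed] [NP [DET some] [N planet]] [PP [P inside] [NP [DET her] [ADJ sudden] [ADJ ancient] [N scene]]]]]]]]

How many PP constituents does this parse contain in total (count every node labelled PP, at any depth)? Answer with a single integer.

5

Scanning left to right, an opening `[PP` appears at word positions 4, 12, 16, 19, 29 — 5 in total.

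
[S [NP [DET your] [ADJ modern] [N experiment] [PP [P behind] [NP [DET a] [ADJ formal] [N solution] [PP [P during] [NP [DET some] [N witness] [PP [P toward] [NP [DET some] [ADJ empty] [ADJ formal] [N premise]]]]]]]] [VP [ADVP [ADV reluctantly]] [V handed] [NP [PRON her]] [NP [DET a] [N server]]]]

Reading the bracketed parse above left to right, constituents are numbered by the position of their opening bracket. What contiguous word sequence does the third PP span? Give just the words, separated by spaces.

toward some empty formal premise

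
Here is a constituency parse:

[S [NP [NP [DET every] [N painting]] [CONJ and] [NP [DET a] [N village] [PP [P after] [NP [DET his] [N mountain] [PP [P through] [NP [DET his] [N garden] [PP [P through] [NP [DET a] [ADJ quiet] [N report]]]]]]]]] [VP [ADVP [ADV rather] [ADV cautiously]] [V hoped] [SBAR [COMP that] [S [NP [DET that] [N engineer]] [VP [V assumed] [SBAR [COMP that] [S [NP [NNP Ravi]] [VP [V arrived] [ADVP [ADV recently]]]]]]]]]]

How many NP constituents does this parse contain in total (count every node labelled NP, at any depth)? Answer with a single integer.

Scanning left to right, an opening `[NP` appears at word positions 1, 1, 4, 7, 10, 13, 20, 24 — 8 in total.

8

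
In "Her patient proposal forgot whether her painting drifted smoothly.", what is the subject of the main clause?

her patient proposal

"her patient proposal" is the NP that combines with the VP headed by "forgot" to form the main clause — the subject.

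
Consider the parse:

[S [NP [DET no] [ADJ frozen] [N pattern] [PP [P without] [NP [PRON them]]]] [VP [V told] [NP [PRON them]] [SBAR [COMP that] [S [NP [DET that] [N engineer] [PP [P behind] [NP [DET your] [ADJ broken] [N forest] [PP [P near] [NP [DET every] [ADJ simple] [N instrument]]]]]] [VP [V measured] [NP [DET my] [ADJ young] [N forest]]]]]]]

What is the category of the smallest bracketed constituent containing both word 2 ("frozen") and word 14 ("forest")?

S

Both words fall inside [S no frozen pattern without them told them that that engineer behind your broken forest near every simple instrument measured my young forest] (words 1–22), and no smaller constituent contains them both. Label: S.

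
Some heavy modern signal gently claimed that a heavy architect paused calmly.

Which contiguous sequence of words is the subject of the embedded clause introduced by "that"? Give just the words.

a heavy architect

In the embedded clause introduced by "that" the verb is "paused"; the NP preceding it, "a heavy architect", is the subject.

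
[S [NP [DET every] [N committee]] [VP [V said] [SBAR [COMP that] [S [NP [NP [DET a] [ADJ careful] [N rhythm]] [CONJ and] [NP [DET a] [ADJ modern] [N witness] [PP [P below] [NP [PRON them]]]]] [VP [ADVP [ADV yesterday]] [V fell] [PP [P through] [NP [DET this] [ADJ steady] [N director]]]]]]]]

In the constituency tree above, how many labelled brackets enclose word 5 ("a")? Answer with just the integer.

Counting open brackets not yet closed at "a": [S [VP [SBAR [S [NP [NP [DET = 7.

7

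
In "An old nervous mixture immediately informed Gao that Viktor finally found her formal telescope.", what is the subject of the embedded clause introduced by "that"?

"Viktor" is the NP that combines with the VP headed by "found" to form the embedded clause introduced by "that" — the subject.

Viktor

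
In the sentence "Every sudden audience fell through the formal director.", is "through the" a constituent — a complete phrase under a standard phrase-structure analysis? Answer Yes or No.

No

"through" belongs to the preposition "through" while "the" belongs to the noun phrase "the formal director"; a span that runs across that boundary is not a single phrase.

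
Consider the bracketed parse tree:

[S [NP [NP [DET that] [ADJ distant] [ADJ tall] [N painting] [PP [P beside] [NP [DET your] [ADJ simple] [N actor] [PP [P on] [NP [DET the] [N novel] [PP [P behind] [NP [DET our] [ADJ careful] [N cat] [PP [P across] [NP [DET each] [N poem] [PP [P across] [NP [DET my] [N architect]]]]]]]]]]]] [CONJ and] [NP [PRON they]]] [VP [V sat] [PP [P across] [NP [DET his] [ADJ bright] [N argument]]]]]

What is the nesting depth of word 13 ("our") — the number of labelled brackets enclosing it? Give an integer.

10

Counting open brackets not yet closed at "our": [S [NP [NP [PP [NP [PP [NP [PP [NP [DET = 10.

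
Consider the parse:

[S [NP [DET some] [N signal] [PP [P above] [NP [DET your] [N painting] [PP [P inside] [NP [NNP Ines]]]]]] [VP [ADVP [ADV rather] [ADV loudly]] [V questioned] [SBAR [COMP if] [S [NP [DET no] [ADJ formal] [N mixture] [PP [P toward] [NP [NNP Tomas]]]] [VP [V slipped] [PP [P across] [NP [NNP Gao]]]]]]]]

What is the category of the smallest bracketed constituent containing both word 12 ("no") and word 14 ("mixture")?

Word 12 lies under S → VP → SBAR → S → NP → DET; word 14 lies under S → VP → SBAR → S → NP → N. The lowest shared node is the NP.

NP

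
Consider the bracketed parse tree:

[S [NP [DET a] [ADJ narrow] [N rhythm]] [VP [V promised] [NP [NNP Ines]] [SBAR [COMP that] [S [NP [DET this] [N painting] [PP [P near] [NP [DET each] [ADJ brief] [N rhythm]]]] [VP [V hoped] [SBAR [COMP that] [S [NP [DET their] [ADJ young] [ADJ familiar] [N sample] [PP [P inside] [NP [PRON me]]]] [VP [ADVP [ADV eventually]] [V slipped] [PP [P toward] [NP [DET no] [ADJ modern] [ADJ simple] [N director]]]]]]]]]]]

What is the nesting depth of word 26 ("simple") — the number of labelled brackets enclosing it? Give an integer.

11

Path from the root down to the word: S → VP → SBAR → S → VP → SBAR → S → VP → PP → NP → ADJ. That is 11 enclosing brackets.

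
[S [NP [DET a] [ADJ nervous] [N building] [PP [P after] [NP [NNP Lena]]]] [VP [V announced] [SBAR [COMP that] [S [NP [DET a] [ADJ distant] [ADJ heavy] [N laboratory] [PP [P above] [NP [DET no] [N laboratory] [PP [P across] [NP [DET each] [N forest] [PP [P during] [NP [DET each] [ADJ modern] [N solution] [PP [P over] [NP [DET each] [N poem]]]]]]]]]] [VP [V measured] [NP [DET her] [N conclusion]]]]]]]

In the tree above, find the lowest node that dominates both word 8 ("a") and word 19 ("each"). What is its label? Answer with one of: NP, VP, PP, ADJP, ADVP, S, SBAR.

NP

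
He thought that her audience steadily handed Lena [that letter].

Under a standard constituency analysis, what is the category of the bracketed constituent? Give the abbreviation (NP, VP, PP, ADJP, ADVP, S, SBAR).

NP

"letter" is the head of the bracketed span, so the span is a noun phrase: NP.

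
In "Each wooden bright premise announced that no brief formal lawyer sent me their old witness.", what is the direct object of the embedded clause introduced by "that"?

The verb of the embedded clause introduced by "that" is "sent"; its direct object is the NP "their old witness".

their old witness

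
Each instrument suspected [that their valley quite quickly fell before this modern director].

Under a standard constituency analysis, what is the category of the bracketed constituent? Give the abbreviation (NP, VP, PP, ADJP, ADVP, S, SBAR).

The bracketed span "that their valley quite quickly fell before this modern director" is headed by "that", making it a subordinate clause (SBAR).

SBAR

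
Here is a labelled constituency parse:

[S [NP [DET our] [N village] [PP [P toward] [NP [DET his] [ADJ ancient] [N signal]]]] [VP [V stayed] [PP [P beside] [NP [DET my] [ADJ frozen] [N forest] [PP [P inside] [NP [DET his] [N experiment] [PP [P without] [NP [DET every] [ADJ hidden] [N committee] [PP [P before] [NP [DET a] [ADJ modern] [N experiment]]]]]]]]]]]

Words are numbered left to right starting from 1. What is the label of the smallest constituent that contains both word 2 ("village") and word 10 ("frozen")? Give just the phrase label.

S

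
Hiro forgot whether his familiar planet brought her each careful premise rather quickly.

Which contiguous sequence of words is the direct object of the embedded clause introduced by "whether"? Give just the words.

each careful premise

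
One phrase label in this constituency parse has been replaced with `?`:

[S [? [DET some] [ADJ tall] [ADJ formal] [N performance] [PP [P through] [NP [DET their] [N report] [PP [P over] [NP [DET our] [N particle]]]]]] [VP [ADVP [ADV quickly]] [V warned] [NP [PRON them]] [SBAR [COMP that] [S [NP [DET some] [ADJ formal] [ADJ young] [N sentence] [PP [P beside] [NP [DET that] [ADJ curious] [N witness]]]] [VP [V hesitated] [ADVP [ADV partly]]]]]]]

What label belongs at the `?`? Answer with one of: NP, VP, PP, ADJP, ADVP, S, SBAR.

NP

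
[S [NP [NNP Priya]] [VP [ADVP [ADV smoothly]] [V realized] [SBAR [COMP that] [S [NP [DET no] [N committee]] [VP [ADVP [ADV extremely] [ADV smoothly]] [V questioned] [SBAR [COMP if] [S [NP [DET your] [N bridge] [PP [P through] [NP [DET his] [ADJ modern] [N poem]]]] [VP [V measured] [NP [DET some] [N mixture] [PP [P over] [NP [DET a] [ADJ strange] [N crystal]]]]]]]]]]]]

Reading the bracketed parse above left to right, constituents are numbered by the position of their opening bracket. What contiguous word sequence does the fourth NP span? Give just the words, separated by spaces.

his modern poem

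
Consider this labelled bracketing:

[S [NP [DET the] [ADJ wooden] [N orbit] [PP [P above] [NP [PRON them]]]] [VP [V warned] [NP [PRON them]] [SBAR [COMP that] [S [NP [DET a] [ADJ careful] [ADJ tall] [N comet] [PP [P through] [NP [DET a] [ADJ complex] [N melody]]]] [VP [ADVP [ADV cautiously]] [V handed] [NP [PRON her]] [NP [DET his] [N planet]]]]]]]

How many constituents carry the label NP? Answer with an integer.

7

Listing each NP by its span: [NP the wooden orbit above them]; [NP them]; [NP them]; [NP a careful tall comet through a complex melody]; [NP a complex melody]; [NP her] … — that makes 7.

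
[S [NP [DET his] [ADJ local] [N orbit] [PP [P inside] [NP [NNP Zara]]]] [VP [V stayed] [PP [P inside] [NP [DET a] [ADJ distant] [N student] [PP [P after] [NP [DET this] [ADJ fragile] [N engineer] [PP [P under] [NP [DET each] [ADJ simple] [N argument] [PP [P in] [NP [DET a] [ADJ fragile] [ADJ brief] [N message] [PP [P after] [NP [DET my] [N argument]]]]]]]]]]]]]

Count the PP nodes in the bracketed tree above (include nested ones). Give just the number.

6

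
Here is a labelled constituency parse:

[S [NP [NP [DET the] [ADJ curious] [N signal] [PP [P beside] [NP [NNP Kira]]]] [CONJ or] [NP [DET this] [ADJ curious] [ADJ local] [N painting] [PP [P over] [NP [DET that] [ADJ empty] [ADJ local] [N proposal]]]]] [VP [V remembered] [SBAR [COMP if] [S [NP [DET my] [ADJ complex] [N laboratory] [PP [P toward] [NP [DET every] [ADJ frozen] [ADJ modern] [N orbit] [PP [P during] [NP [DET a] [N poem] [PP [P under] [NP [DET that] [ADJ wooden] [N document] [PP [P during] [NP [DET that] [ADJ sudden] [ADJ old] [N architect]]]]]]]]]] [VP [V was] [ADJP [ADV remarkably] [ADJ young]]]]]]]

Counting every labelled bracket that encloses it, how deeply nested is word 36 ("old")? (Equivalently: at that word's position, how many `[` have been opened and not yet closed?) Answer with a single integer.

Path from the root down to the word: S → VP → SBAR → S → NP → PP → NP → PP → NP → PP → NP → PP → NP → ADJ. That is 14 enclosing brackets.

14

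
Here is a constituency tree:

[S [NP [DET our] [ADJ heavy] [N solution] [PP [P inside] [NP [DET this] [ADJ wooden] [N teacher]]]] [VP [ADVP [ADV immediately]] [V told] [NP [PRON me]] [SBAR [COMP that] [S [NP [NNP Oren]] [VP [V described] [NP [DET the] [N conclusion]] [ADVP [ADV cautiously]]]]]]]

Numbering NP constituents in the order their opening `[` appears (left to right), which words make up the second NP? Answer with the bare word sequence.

this wooden teacher

The NP opening brackets appear, in order, over: "our heavy solution inside this wooden teacher"; "this wooden teacher"; "me"; "Oren"; "the conclusion". The second one spans "this wooden teacher".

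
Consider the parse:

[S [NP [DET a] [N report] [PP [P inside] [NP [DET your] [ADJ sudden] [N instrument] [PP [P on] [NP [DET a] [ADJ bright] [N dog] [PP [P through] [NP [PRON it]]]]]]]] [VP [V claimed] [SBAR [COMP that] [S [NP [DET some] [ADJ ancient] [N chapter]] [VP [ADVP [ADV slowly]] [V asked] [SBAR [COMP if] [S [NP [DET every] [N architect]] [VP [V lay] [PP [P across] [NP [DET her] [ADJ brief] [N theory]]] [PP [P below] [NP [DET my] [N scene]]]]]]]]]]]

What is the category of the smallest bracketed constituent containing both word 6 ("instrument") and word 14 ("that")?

The smallest bracket enclosing both words is [S a report inside your sudden instrument on a bright dog through it claimed that some ancient chapter slowly asked if every architect lay across her brief theory below my scene], so the label is S.

S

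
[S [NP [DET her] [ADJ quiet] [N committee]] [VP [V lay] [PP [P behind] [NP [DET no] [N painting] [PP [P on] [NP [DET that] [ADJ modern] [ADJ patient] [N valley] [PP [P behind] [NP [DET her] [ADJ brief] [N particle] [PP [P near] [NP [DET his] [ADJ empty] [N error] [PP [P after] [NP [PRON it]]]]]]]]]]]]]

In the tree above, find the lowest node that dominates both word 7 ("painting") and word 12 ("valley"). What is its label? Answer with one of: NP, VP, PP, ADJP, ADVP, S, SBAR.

NP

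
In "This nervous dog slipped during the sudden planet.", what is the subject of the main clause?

In the main clause the verb is "slipped"; the NP preceding it, "this nervous dog", is the subject.

this nervous dog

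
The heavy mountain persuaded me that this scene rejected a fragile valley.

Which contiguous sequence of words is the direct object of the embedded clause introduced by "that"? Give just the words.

a fragile valley

Within the embedded clause introduced by "that", the direct object of "rejected" is "a fragile valley".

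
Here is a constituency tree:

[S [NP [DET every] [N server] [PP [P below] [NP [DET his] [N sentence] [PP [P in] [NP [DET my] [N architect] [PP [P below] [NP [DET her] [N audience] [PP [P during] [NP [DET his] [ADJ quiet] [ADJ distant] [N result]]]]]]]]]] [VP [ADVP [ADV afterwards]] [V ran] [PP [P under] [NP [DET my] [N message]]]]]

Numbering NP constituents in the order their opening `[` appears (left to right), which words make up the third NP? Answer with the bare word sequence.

my architect below her audience during his quiet distant result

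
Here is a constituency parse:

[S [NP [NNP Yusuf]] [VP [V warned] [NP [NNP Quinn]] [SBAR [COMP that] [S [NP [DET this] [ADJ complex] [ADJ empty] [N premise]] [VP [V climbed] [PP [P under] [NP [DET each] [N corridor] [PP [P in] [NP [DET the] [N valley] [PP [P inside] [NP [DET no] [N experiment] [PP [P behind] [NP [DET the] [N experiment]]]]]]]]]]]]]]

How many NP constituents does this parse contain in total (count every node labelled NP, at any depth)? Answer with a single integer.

7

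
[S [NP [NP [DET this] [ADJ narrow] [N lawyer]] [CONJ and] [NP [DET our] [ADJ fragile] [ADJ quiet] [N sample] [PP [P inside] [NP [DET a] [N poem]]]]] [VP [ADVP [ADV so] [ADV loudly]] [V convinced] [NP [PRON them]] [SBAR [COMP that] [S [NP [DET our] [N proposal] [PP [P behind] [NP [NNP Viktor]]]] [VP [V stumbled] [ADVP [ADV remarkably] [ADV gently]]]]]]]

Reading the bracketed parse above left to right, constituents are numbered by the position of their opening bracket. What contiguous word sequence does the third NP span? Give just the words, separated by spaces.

our fragile quiet sample inside a poem

Opening `[NP` markers occur at word positions 1, 1, 5, 10, 15, 17, 20; the third of these opens the constituent [NP our fragile quiet sample inside a poem].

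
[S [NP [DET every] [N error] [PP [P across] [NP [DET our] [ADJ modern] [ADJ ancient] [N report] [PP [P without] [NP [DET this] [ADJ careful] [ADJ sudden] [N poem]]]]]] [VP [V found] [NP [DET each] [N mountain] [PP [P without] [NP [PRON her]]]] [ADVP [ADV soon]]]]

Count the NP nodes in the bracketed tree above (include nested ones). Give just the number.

Listing each NP by its span: [NP every error across our modern ancient report without this careful sudden poem]; [NP our modern ancient report without this careful sudden poem]; [NP this careful sudden poem]; [NP each mountain without her]; [NP her] — that makes 5.

5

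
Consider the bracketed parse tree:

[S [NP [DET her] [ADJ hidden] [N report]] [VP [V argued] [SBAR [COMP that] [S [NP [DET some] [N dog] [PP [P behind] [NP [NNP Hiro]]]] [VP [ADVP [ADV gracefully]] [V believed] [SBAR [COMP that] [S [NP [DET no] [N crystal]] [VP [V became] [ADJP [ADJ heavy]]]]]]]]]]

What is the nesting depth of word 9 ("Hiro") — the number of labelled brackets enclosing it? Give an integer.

The word sits inside NNP, which is inside NP, inside PP, inside NP, inside S, inside SBAR, inside VP, inside S — 8 brackets in all.

8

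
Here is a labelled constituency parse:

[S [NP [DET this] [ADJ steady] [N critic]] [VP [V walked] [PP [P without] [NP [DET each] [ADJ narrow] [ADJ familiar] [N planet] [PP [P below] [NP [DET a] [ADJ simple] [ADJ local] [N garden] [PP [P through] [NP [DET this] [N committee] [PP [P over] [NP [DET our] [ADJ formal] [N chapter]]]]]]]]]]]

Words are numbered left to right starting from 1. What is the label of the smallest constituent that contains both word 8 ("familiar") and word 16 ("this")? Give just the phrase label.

Both words fall inside [NP each narrow familiar planet below a simple local garden through this committee over our formal chapter] (words 6–21), and no smaller constituent contains them both. Label: NP.

NP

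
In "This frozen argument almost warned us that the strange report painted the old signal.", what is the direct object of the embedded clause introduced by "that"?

the old signal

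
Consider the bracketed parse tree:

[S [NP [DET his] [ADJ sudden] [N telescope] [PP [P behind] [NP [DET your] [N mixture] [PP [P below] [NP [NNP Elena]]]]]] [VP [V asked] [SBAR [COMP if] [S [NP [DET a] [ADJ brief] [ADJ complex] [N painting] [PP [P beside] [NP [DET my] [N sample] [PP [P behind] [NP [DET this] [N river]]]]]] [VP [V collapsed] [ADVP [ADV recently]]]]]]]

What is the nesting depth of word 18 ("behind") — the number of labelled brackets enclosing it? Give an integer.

Path from the root down to the word: S → VP → SBAR → S → NP → PP → NP → PP → P. That is 9 enclosing brackets.

9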